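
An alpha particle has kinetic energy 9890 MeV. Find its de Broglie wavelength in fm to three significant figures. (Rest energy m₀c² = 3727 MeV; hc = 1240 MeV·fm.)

Total energy E = KE + m₀c² = 9890 + 3727 = 13617 MeV.
(pc)² = E² − (m₀c²)² = (13617)² − (3727)² = 1.715 × 10⁸ MeV², so pc = 1.310 × 10⁴ MeV.
λ = hc/(pc) = 1240 MeV·fm / 1.310 × 10⁴ MeV = 0.0947 fm.

λ = 0.0947 fm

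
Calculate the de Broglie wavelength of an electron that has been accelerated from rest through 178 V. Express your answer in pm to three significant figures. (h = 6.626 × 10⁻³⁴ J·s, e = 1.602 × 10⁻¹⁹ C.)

KE = eV = 1.602 × 10⁻¹⁹ × 178.0 = 2.852 × 10⁻¹⁷ J.
p = √(2mKE) = √(2 × 9.109 × 10⁻³¹ × 2.852 × 10⁻¹⁷) = 7.208 × 10⁻²⁴ kg·m/s.
λ = h/p = 6.626 × 10⁻³⁴ / 7.208 × 10⁻²⁴ = 9.19 × 10⁻¹¹ m = 91.9 pm.

λ = 91.9 pm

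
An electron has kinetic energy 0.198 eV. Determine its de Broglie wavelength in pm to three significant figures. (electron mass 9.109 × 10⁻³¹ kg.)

KE = 0.198 eV = 3.172 × 10⁻²⁰ J.
p = √(2mKE) = √(2 × 9.109 × 10⁻³¹ × 3.172 × 10⁻²⁰) = 2.404 × 10⁻²⁵ kg·m/s.
λ = h/p = 6.626 × 10⁻³⁴ / 2.404 × 10⁻²⁵ = 2.76 × 10⁻⁹ m = 2760 pm.

λ = 2760 pm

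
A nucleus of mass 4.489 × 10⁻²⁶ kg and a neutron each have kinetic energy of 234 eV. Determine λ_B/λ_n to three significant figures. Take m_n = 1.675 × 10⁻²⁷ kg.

At fixed KE, p = √(2mKE) so λ = h/p ∝ 1/√m.
λ_B/λ_n = √(m_n/m_B) = √(1.675 × 10⁻²⁷/4.489 × 10⁻²⁶) = √(0.03731) = 0.193.

λ_B/λ_n = 0.193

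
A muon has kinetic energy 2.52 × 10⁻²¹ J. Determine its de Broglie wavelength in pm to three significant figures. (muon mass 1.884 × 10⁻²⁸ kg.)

λ = 680 pm

p = √(2mKE) = √(2 × 1.884 × 10⁻²⁸ × 2.520 × 10⁻²¹) = 9.744 × 10⁻²⁵ kg·m/s.
λ = h/p = 6.626 × 10⁻³⁴ / 9.744 × 10⁻²⁵ = 6.80 × 10⁻¹⁰ m = 680 pm.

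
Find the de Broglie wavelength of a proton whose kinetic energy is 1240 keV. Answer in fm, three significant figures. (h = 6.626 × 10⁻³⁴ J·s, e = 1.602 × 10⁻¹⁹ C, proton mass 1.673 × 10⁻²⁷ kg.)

λ = 25.7 fm

KE = 1240 keV = 1.986 × 10⁻¹³ J.
p = √(2mKE) = √(2 × 1.673 × 10⁻²⁷ × 1.986 × 10⁻¹³) = 2.578 × 10⁻²⁰ kg·m/s.
λ = h/p = 6.626 × 10⁻³⁴ / 2.578 × 10⁻²⁰ = 2.57 × 10⁻¹⁴ m = 25.7 fm.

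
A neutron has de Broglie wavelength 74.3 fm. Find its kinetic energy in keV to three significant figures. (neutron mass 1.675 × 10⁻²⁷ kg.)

KE = 148 keV

p = h/λ = 6.626 × 10⁻³⁴ / 7.430 × 10⁻¹⁴ = 8.918 × 10⁻²¹ kg·m/s.
KE = p²/(2m) = (8.918 × 10⁻²¹)² / (2 × 1.675 × 10⁻²⁷) = 2.374 × 10⁻¹⁴ J = 148 keV.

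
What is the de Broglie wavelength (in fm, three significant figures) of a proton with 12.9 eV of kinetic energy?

KE = 12.9 eV = 2.067 × 10⁻¹⁸ J.
p = √(2mKE) = √(2 × 1.673 × 10⁻²⁷ × 2.067 × 10⁻¹⁸) = 8.316 × 10⁻²³ kg·m/s.
λ = h/p = 6.626 × 10⁻³⁴ / 8.316 × 10⁻²³ = 7.97 × 10⁻¹² m = 7970 fm.

λ = 7970 fm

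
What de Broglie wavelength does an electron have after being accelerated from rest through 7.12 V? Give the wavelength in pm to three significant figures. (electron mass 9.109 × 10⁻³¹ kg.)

λ = 460 pm

KE = eV = 1.602 × 10⁻¹⁹ × 7.120 = 1.141 × 10⁻¹⁸ J.
p = √(2mKE) = √(2 × 9.109 × 10⁻³¹ × 1.141 × 10⁻¹⁸) = 1.442 × 10⁻²⁴ kg·m/s.
λ = h/p = 6.626 × 10⁻³⁴ / 1.442 × 10⁻²⁴ = 4.60 × 10⁻¹⁰ m = 460 pm.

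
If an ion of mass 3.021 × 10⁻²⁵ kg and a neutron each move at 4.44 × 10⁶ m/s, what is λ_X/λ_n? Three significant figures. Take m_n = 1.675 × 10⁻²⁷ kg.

At fixed v, p = mv so λ = h/(mv) ∝ 1/m.
λ_X/λ_n = m_n/m_X = 1.675 × 10⁻²⁷/3.021 × 10⁻²⁵ = 5.54 × 10⁻³.

λ_X/λ_n = 5.54 × 10⁻³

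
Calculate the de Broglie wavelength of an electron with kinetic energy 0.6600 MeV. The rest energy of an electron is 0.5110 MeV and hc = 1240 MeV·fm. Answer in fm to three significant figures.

Total energy E = KE + m₀c² = 0.6600 + 0.5110 = 1.1710 MeV.
(pc)² = E² − (m₀c²)² = (1.1710)² − (0.5110)² = 1.110 MeV², so pc = 1.054 MeV.
λ = hc/(pc) = 1240 MeV·fm / 1.054 MeV = 1180 fm.

λ = 1180 fm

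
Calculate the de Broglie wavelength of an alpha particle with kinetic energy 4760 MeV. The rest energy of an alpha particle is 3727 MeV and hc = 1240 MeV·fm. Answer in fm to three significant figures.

Total energy E = KE + m₀c² = 4760 + 3727 = 8487 MeV.
(pc)² = E² − (m₀c²)² = (8487)² − (3727)² = 5.814 × 10⁷ MeV², so pc = 7625 MeV.
λ = hc/(pc) = 1240 MeV·fm / 7625 MeV = 0.163 fm.

λ = 0.163 fm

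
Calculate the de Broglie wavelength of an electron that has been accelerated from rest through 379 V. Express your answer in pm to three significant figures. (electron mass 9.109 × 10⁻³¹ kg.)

KE = eV = 1.602 × 10⁻¹⁹ × 379.0 = 6.072 × 10⁻¹⁷ J.
p = √(2mKE) = √(2 × 9.109 × 10⁻³¹ × 6.072 × 10⁻¹⁷) = 1.052 × 10⁻²³ kg·m/s.
λ = h/p = 6.626 × 10⁻³⁴ / 1.052 × 10⁻²³ = 6.30 × 10⁻¹¹ m = 63.0 pm.

λ = 63.0 pm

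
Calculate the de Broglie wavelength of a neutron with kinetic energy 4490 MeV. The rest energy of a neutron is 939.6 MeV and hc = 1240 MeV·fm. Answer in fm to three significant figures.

Total energy E = KE + m₀c² = 4490 + 939.6 = 5429.6 MeV.
(pc)² = E² − (m₀c²)² = (5429.6)² − (939.6)² = 2.860 × 10⁷ MeV², so pc = 5348 MeV.
λ = hc/(pc) = 1240 MeV·fm / 5348 MeV = 0.232 fm.

λ = 0.232 fm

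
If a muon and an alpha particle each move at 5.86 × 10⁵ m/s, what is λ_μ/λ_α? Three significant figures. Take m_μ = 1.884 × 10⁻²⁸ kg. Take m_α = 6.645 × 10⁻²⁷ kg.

λ_μ/λ_α = 35.3

At fixed v, p = mv so λ = h/(mv) ∝ 1/m.
λ_μ/λ_α = m_α/m_μ = 6.645 × 10⁻²⁷/1.884 × 10⁻²⁸ = 35.3.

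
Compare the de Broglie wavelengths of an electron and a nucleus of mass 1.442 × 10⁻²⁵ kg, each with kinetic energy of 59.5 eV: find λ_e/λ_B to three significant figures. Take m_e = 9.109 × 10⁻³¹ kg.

At fixed KE, p = √(2mKE) so λ = h/p ∝ 1/√m.
λ_e/λ_B = √(m_B/m_e) = √(1.442 × 10⁻²⁵/9.109 × 10⁻³¹) = √(1.583 × 10⁵) = 398.

λ_e/λ_B = 398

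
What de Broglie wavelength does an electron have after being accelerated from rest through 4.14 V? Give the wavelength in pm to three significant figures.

KE = eV = 1.602 × 10⁻¹⁹ × 4.140 = 6.632 × 10⁻¹⁹ J.
p = √(2mKE) = √(2 × 9.109 × 10⁻³¹ × 6.632 × 10⁻¹⁹) = 1.099 × 10⁻²⁴ kg·m/s.
λ = h/p = 6.626 × 10⁻³⁴ / 1.099 × 10⁻²⁴ = 6.03 × 10⁻¹⁰ m = 603 pm.

λ = 603 pm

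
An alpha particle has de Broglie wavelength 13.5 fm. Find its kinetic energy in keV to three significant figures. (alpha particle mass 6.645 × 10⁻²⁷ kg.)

KE = 1130 keV

p = h/λ = 6.626 × 10⁻³⁴ / 1.350 × 10⁻¹⁴ = 4.908 × 10⁻²⁰ kg·m/s.
KE = p²/(2m) = (4.908 × 10⁻²⁰)² / (2 × 6.645 × 10⁻²⁷) = 1.813 × 10⁻¹³ J = 1130 keV.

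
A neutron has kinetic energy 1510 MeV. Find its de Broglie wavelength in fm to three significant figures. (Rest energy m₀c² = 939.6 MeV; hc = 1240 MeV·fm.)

λ = 0.548 fm

Total energy E = KE + m₀c² = 1510 + 939.6 = 2449.6 MeV.
(pc)² = E² − (m₀c²)² = (2449.6)² − (939.6)² = 5.118 × 10⁶ MeV², so pc = 2262 MeV.
λ = hc/(pc) = 1240 MeV·fm / 2262 MeV = 0.548 fm.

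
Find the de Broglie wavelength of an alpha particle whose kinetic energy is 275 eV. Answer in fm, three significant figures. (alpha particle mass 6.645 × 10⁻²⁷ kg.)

KE = 275 eV = 4.406 × 10⁻¹⁷ J.
p = √(2mKE) = √(2 × 6.645 × 10⁻²⁷ × 4.406 × 10⁻¹⁷) = 7.652 × 10⁻²² kg·m/s.
λ = h/p = 6.626 × 10⁻³⁴ / 7.652 × 10⁻²² = 8.66 × 10⁻¹³ m = 866 fm.

λ = 866 fm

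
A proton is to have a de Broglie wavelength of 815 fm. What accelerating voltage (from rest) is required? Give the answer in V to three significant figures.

V = 1230 V

p = h/λ = 6.626 × 10⁻³⁴ / 8.150 × 10⁻¹³ = 8.130 × 10⁻²² kg·m/s.
KE = p²/(2m) = 1.975 × 10⁻¹⁶ J.
V = KE/e = 1.975 × 10⁻¹⁶ / (1.602 × 10⁻¹⁹) = 1230 V.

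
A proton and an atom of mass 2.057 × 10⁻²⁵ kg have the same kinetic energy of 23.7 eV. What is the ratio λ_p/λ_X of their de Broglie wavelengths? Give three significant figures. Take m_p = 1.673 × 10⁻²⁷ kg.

λ_p/λ_X = 11.1

At fixed KE, p = √(2mKE) so λ = h/p ∝ 1/√m.
λ_p/λ_X = √(m_X/m_p) = √(2.057 × 10⁻²⁵/1.673 × 10⁻²⁷) = √(123.0) = 11.1.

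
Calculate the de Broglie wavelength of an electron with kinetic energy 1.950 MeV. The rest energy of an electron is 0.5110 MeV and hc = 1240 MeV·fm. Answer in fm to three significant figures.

Total energy E = KE + m₀c² = 1.950 + 0.5110 = 2.4610 MeV.
(pc)² = E² − (m₀c²)² = (2.4610)² − (0.5110)² = 5.795 MeV², so pc = 2.407 MeV.
λ = hc/(pc) = 1240 MeV·fm / 2.407 MeV = 515 fm.

λ = 515 fm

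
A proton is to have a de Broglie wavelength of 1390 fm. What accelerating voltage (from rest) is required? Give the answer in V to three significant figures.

V = 424 V

p = h/λ = 6.626 × 10⁻³⁴ / 1.390 × 10⁻¹² = 4.767 × 10⁻²² kg·m/s.
KE = p²/(2m) = 6.791 × 10⁻¹⁷ J.
V = KE/e = 6.791 × 10⁻¹⁷ / (1.602 × 10⁻¹⁹) = 424 V.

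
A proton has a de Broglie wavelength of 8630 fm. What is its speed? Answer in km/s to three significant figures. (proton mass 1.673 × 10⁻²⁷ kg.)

v = 45.9 km/s

p = h/λ = 6.626 × 10⁻³⁴ / 8.630 × 10⁻¹² = 7.678 × 10⁻²³ kg·m/s.
v = p/m = 7.678 × 10⁻²³ / 1.673 × 10⁻²⁷ = 4.59 × 10⁴ m/s = 45.9 km/s.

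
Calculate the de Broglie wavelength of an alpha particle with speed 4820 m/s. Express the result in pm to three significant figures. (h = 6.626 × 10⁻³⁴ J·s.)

λ = 20.7 pm

p = mv = 6.645 × 10⁻²⁷ × 4820 = 3.203 × 10⁻²³ kg·m/s.
λ = h/p = 6.626 × 10⁻³⁴ / 3.203 × 10⁻²³ = 2.07 × 10⁻¹¹ m = 20.7 pm.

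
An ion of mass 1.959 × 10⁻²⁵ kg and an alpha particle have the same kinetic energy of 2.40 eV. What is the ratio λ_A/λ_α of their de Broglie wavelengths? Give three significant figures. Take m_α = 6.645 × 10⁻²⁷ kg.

At fixed KE, p = √(2mKE) so λ = h/p ∝ 1/√m.
λ_A/λ_α = √(m_α/m_A) = √(6.645 × 10⁻²⁷/1.959 × 10⁻²⁵) = √(0.03392) = 0.184.

λ_A/λ_α = 0.184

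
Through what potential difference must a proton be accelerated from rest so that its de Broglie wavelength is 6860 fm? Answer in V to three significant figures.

V = 17.4 V

p = h/λ = 6.626 × 10⁻³⁴ / 6.860 × 10⁻¹² = 9.659 × 10⁻²³ kg·m/s.
KE = p²/(2m) = 2.788 × 10⁻¹⁸ J.
V = KE/e = 2.788 × 10⁻¹⁸ / (1.602 × 10⁻¹⁹) = 17.4 V.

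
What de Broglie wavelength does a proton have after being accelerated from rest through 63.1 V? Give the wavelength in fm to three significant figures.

λ = 3600 fm

KE = eV = 1.602 × 10⁻¹⁹ × 63.10 = 1.011 × 10⁻¹⁷ J.
p = √(2mKE) = √(2 × 1.673 × 10⁻²⁷ × 1.011 × 10⁻¹⁷) = 1.839 × 10⁻²² kg·m/s.
λ = h/p = 6.626 × 10⁻³⁴ / 1.839 × 10⁻²² = 3.60 × 10⁻¹² m = 3600 fm.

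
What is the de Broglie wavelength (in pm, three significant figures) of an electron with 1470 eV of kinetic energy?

λ = 32.0 pm

KE = 1470 eV = 2.355 × 10⁻¹⁶ J.
p = √(2mKE) = √(2 × 9.109 × 10⁻³¹ × 2.355 × 10⁻¹⁶) = 2.071 × 10⁻²³ kg·m/s.
λ = h/p = 6.626 × 10⁻³⁴ / 2.071 × 10⁻²³ = 3.20 × 10⁻¹¹ m = 32.0 pm.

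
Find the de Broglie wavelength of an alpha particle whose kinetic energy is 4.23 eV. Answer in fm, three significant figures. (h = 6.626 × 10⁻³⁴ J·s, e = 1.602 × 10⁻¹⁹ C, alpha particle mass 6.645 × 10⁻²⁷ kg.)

KE = 4.23 eV = 6.776 × 10⁻¹⁹ J.
p = √(2mKE) = √(2 × 6.645 × 10⁻²⁷ × 6.776 × 10⁻¹⁹) = 9.490 × 10⁻²³ kg·m/s.
λ = h/p = 6.626 × 10⁻³⁴ / 9.490 × 10⁻²³ = 6.98 × 10⁻¹² m = 6980 fm.

λ = 6980 fm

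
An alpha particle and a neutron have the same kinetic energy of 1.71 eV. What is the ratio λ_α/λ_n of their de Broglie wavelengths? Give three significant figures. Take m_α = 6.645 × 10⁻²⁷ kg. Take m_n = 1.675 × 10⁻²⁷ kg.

At fixed KE, p = √(2mKE) so λ = h/p ∝ 1/√m.
λ_α/λ_n = √(m_n/m_α) = √(1.675 × 10⁻²⁷/6.645 × 10⁻²⁷) = √(0.2521) = 0.502.

λ_α/λ_n = 0.502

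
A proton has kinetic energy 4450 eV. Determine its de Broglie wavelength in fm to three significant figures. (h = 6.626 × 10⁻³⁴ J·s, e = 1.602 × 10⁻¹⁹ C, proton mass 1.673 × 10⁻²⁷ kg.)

KE = 4450 eV = 7.129 × 10⁻¹⁶ J.
p = √(2mKE) = √(2 × 1.673 × 10⁻²⁷ × 7.129 × 10⁻¹⁶) = 1.544 × 10⁻²¹ kg·m/s.
λ = h/p = 6.626 × 10⁻³⁴ / 1.544 × 10⁻²¹ = 4.29 × 10⁻¹³ m = 429 fm.

λ = 429 fm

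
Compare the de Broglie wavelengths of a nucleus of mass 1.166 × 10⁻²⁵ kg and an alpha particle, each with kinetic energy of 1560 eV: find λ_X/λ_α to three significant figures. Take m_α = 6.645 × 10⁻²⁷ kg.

At fixed KE, p = √(2mKE) so λ = h/p ∝ 1/√m.
λ_X/λ_α = √(m_α/m_X) = √(6.645 × 10⁻²⁷/1.166 × 10⁻²⁵) = √(0.05699) = 0.239.

λ_X/λ_α = 0.239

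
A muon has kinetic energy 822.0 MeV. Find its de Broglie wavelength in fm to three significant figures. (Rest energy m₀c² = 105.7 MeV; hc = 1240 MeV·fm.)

λ = 1.35 fm

Total energy E = KE + m₀c² = 822.0 + 105.7 = 927.7 MeV.
(pc)² = E² − (m₀c²)² = (927.7)² − (105.7)² = 8.495 × 10⁵ MeV², so pc = 921.7 MeV.
λ = hc/(pc) = 1240 MeV·fm / 921.7 MeV = 1.35 fm.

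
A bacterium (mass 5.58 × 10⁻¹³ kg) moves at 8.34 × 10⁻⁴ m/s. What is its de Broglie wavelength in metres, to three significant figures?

λ = 1.42 × 10⁻¹⁸ m

p = mv = 5.58 × 10⁻¹³ × 8.34 × 10⁻⁴ = 4.654 × 10⁻¹⁶ kg·m/s.
λ = h/p = 6.626 × 10⁻³⁴ / 4.654 × 10⁻¹⁶ = 1.42 × 10⁻¹⁸ m.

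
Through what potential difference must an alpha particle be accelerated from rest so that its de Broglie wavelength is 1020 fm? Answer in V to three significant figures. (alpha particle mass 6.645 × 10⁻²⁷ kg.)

V = 99.1 V

p = h/λ = 6.626 × 10⁻³⁴ / 1.020 × 10⁻¹² = 6.496 × 10⁻²² kg·m/s.
KE = p²/(2m) = 3.175 × 10⁻¹⁷ J.
V = KE/2e = 3.175 × 10⁻¹⁷ / (2 × 1.602 × 10⁻¹⁹) = 99.1 V.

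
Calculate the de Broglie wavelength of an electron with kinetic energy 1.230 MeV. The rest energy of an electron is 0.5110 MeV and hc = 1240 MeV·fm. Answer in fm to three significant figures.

λ = 745 fm

Total energy E = KE + m₀c² = 1.230 + 0.5110 = 1.7410 MeV.
(pc)² = E² − (m₀c²)² = (1.7410)² − (0.5110)² = 2.770 MeV², so pc = 1.664 MeV.
λ = hc/(pc) = 1240 MeV·fm / 1.664 MeV = 745 fm.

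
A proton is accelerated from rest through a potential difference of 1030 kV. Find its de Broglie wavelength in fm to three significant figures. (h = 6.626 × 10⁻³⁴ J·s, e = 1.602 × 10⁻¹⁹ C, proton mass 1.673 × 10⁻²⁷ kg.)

λ = 28.2 fm

KE = eV = 1.602 × 10⁻¹⁹ × 1.030 × 10⁶ = 1.650 × 10⁻¹³ J.
p = √(2mKE) = √(2 × 1.673 × 10⁻²⁷ × 1.650 × 10⁻¹³) = 2.350 × 10⁻²⁰ kg·m/s.
λ = h/p = 6.626 × 10⁻³⁴ / 2.350 × 10⁻²⁰ = 2.82 × 10⁻¹⁴ m = 28.2 fm.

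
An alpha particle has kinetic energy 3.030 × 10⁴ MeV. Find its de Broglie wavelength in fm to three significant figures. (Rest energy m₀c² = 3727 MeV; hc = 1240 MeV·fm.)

Total energy E = KE + m₀c² = 3.030 × 10⁴ + 3727 = 34027 MeV.
(pc)² = E² − (m₀c²)² = (34027)² − (3727)² = 1.144 × 10⁹ MeV², so pc = 3.382 × 10⁴ MeV.
λ = hc/(pc) = 1240 MeV·fm / 3.382 × 10⁴ MeV = 0.0367 fm.

λ = 0.0367 fm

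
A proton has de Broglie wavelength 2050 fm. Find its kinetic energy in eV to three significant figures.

p = h/λ = 6.626 × 10⁻³⁴ / 2.050 × 10⁻¹² = 3.232 × 10⁻²² kg·m/s.
KE = p²/(2m) = (3.232 × 10⁻²²)² / (2 × 1.673 × 10⁻²⁷) = 3.122 × 10⁻¹⁷ J = 195 eV.

KE = 195 eV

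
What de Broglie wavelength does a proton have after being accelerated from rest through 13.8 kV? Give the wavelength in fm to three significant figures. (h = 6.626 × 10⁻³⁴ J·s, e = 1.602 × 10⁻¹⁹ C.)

λ = 244 fm

KE = eV = 1.602 × 10⁻¹⁹ × 1.380 × 10⁴ = 2.211 × 10⁻¹⁵ J.
p = √(2mKE) = √(2 × 1.673 × 10⁻²⁷ × 2.211 × 10⁻¹⁵) = 2.720 × 10⁻²¹ kg·m/s.
λ = h/p = 6.626 × 10⁻³⁴ / 2.720 × 10⁻²¹ = 2.44 × 10⁻¹³ m = 244 fm.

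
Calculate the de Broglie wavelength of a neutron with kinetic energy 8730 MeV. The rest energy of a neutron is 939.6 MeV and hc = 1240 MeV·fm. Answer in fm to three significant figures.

Total energy E = KE + m₀c² = 8730 + 939.6 = 9669.6 MeV.
(pc)² = E² − (m₀c²)² = (9669.6)² − (939.6)² = 9.262 × 10⁷ MeV², so pc = 9624 MeV.
λ = hc/(pc) = 1240 MeV·fm / 9624 MeV = 0.129 fm.

λ = 0.129 fm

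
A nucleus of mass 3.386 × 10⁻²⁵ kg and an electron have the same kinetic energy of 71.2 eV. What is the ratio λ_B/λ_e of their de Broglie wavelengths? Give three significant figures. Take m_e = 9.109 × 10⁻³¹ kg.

λ_B/λ_e = 1.64 × 10⁻³

At fixed KE, p = √(2mKE) so λ = h/p ∝ 1/√m.
λ_B/λ_e = √(m_e/m_B) = √(9.109 × 10⁻³¹/3.386 × 10⁻²⁵) = √(2.690 × 10⁻⁶) = 1.64 × 10⁻³.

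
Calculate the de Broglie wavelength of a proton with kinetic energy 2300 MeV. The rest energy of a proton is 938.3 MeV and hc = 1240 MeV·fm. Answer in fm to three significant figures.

λ = 0.400 fm

Total energy E = KE + m₀c² = 2300 + 938.3 = 3238.3 MeV.
(pc)² = E² − (m₀c²)² = (3238.3)² − (938.3)² = 9.606 × 10⁶ MeV², so pc = 3099 MeV.
λ = hc/(pc) = 1240 MeV·fm / 3099 MeV = 0.400 fm.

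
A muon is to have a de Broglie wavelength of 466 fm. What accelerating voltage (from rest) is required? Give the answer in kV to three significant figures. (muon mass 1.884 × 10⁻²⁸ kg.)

p = h/λ = 6.626 × 10⁻³⁴ / 4.660 × 10⁻¹³ = 1.422 × 10⁻²¹ kg·m/s.
KE = p²/(2m) = 5.366 × 10⁻¹⁵ J.
V = KE/e = 5.366 × 10⁻¹⁵ / (1.602 × 10⁻¹⁹) = 33.5 kV.

V = 33.5 kV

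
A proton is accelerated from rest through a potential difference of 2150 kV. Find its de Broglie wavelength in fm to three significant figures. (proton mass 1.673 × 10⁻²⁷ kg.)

KE = eV = 1.602 × 10⁻¹⁹ × 2.150 × 10⁶ = 3.444 × 10⁻¹³ J.
p = √(2mKE) = √(2 × 1.673 × 10⁻²⁷ × 3.444 × 10⁻¹³) = 3.395 × 10⁻²⁰ kg·m/s.
λ = h/p = 6.626 × 10⁻³⁴ / 3.395 × 10⁻²⁰ = 1.95 × 10⁻¹⁴ m = 19.5 fm.

λ = 19.5 fm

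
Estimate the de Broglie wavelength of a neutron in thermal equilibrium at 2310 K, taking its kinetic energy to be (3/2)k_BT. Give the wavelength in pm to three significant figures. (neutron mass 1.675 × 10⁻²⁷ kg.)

KE = (3/2)k_BT = 1.5 × 1.381 × 10⁻²³ × 2310 = 4.785 × 10⁻²⁰ J.
p = √(2mKE) = √(2 × 1.675 × 10⁻²⁷ × 4.785 × 10⁻²⁰) = 1.266 × 10⁻²³ kg·m/s.
λ = h/p = 5.23 × 10⁻¹¹ m = 52.3 pm.

λ = 52.3 pm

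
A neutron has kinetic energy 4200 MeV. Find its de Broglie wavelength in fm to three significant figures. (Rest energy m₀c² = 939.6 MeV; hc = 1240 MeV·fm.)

Total energy E = KE + m₀c² = 4200 + 939.6 = 5139.6 MeV.
(pc)² = E² − (m₀c²)² = (5139.6)² − (939.6)² = 2.553 × 10⁷ MeV², so pc = 5053 MeV.
λ = hc/(pc) = 1240 MeV·fm / 5053 MeV = 0.245 fm.

λ = 0.245 fm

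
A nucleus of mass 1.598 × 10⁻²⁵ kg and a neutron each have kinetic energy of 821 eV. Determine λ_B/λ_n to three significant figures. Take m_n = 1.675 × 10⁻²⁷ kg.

λ_B/λ_n = 0.102

At fixed KE, p = √(2mKE) so λ = h/p ∝ 1/√m.
λ_B/λ_n = √(m_n/m_B) = √(1.675 × 10⁻²⁷/1.598 × 10⁻²⁵) = √(0.01048) = 0.102.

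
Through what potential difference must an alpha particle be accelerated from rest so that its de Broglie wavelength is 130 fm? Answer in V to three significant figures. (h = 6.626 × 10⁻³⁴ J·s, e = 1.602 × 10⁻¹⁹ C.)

V = 6100 V

p = h/λ = 6.626 × 10⁻³⁴ / 1.300 × 10⁻¹³ = 5.097 × 10⁻²¹ kg·m/s.
KE = p²/(2m) = 1.955 × 10⁻¹⁵ J.
V = KE/2e = 1.955 × 10⁻¹⁵ / (2 × 1.602 × 10⁻¹⁹) = 6100 V.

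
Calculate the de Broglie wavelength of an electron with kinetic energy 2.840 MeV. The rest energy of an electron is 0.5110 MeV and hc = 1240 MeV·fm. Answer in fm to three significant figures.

Total energy E = KE + m₀c² = 2.840 + 0.5110 = 3.3510 MeV.
(pc)² = E² − (m₀c²)² = (3.3510)² − (0.5110)² = 10.97 MeV², so pc = 3.312 MeV.
λ = hc/(pc) = 1240 MeV·fm / 3.312 MeV = 374 fm.

λ = 374 fm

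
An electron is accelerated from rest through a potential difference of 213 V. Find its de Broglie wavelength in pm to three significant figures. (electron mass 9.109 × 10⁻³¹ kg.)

λ = 84.0 pm

KE = eV = 1.602 × 10⁻¹⁹ × 213.0 = 3.412 × 10⁻¹⁷ J.
p = √(2mKE) = √(2 × 9.109 × 10⁻³¹ × 3.412 × 10⁻¹⁷) = 7.884 × 10⁻²⁴ kg·m/s.
λ = h/p = 6.626 × 10⁻³⁴ / 7.884 × 10⁻²⁴ = 8.40 × 10⁻¹¹ m = 84.0 pm.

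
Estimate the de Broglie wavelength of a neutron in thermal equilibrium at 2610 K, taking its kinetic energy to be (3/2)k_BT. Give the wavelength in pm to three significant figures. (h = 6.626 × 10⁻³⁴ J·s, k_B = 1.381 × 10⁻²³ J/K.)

λ = 49.2 pm

KE = (3/2)k_BT = 1.5 × 1.381 × 10⁻²³ × 2610 = 5.407 × 10⁻²⁰ J.
p = √(2mKE) = √(2 × 1.675 × 10⁻²⁷ × 5.407 × 10⁻²⁰) = 1.346 × 10⁻²³ kg·m/s.
λ = h/p = 4.92 × 10⁻¹¹ m = 49.2 pm.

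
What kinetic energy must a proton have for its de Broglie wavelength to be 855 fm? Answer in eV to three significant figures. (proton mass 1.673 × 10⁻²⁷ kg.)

KE = 1120 eV

p = h/λ = 6.626 × 10⁻³⁴ / 8.550 × 10⁻¹³ = 7.750 × 10⁻²² kg·m/s.
KE = p²/(2m) = (7.750 × 10⁻²²)² / (2 × 1.673 × 10⁻²⁷) = 1.795 × 10⁻¹⁶ J = 1120 eV.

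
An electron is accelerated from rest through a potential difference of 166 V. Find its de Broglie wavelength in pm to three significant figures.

KE = eV = 1.602 × 10⁻¹⁹ × 166.0 = 2.659 × 10⁻¹⁷ J.
p = √(2mKE) = √(2 × 9.109 × 10⁻³¹ × 2.659 × 10⁻¹⁷) = 6.960 × 10⁻²⁴ kg·m/s.
λ = h/p = 6.626 × 10⁻³⁴ / 6.960 × 10⁻²⁴ = 9.52 × 10⁻¹¹ m = 95.2 pm.

λ = 95.2 pm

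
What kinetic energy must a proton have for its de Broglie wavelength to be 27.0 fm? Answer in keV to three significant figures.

KE = 1120 keV

p = h/λ = 6.626 × 10⁻³⁴ / 2.700 × 10⁻¹⁴ = 2.454 × 10⁻²⁰ kg·m/s.
KE = p²/(2m) = (2.454 × 10⁻²⁰)² / (2 × 1.673 × 10⁻²⁷) = 1.800 × 10⁻¹³ J = 1120 keV.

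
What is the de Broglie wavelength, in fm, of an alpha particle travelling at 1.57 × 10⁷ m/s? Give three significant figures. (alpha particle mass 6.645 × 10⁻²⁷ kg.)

p = mv = 6.645 × 10⁻²⁷ × 1.57 × 10⁷ = 1.043 × 10⁻¹⁹ kg·m/s.
λ = h/p = 6.626 × 10⁻³⁴ / 1.043 × 10⁻¹⁹ = 6.35 × 10⁻¹⁵ m = 6.35 fm.

λ = 6.35 fm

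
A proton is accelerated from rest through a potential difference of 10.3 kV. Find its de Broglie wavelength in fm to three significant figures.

λ = 282 fm

KE = eV = 1.602 × 10⁻¹⁹ × 1.030 × 10⁴ = 1.650 × 10⁻¹⁵ J.
p = √(2mKE) = √(2 × 1.673 × 10⁻²⁷ × 1.650 × 10⁻¹⁵) = 2.350 × 10⁻²¹ kg·m/s.
λ = h/p = 6.626 × 10⁻³⁴ / 2.350 × 10⁻²¹ = 2.82 × 10⁻¹³ m = 282 fm.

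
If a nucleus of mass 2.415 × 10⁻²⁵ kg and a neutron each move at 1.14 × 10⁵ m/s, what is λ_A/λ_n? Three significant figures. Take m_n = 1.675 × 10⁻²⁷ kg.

λ_A/λ_n = 6.94 × 10⁻³

At fixed v, p = mv so λ = h/(mv) ∝ 1/m.
λ_A/λ_n = m_n/m_A = 1.675 × 10⁻²⁷/2.415 × 10⁻²⁵ = 6.94 × 10⁻³.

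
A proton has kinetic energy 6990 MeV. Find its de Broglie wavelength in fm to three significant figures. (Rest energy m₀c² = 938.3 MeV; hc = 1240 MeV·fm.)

λ = 0.158 fm

Total energy E = KE + m₀c² = 6990 + 938.3 = 7928.3 MeV.
(pc)² = E² − (m₀c²)² = (7928.3)² − (938.3)² = 6.198 × 10⁷ MeV², so pc = 7873 MeV.
λ = hc/(pc) = 1240 MeV·fm / 7873 MeV = 0.158 fm.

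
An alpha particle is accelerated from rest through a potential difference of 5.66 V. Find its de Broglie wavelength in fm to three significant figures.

λ = 4270 fm

KE = 2eV = 2 × 1.602 × 10⁻¹⁹ × 5.660 = 1.813 × 10⁻¹⁸ J.
p = √(2mKE) = √(2 × 6.645 × 10⁻²⁷ × 1.813 × 10⁻¹⁸) = 1.552 × 10⁻²² kg·m/s.
λ = h/p = 6.626 × 10⁻³⁴ / 1.552 × 10⁻²² = 4.27 × 10⁻¹² m = 4270 fm.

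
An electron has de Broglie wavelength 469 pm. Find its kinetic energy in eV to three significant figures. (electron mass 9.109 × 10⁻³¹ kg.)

p = h/λ = 6.626 × 10⁻³⁴ / 4.690 × 10⁻¹⁰ = 1.413 × 10⁻²⁴ kg·m/s.
KE = p²/(2m) = (1.413 × 10⁻²⁴)² / (2 × 9.109 × 10⁻³¹) = 1.096 × 10⁻¹⁸ J = 6.84 eV.

KE = 6.84 eV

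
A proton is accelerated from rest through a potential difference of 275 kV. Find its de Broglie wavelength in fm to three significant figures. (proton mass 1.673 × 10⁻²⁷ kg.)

λ = 54.6 fm

KE = eV = 1.602 × 10⁻¹⁹ × 2.750 × 10⁵ = 4.406 × 10⁻¹⁴ J.
p = √(2mKE) = √(2 × 1.673 × 10⁻²⁷ × 4.406 × 10⁻¹⁴) = 1.214 × 10⁻²⁰ kg·m/s.
λ = h/p = 6.626 × 10⁻³⁴ / 1.214 × 10⁻²⁰ = 5.46 × 10⁻¹⁴ m = 54.6 fm.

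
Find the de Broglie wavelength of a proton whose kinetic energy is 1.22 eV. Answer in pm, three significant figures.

KE = 1.22 eV = 1.954 × 10⁻¹⁹ J.
p = √(2mKE) = √(2 × 1.673 × 10⁻²⁷ × 1.954 × 10⁻¹⁹) = 2.557 × 10⁻²³ kg·m/s.
λ = h/p = 6.626 × 10⁻³⁴ / 2.557 × 10⁻²³ = 2.59 × 10⁻¹¹ m = 25.9 pm.

λ = 25.9 pm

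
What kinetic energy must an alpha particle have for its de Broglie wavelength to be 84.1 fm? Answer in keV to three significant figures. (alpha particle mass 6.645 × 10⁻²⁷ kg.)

KE = 29.2 keV

p = h/λ = 6.626 × 10⁻³⁴ / 8.410 × 10⁻¹⁴ = 7.879 × 10⁻²¹ kg·m/s.
KE = p²/(2m) = (7.879 × 10⁻²¹)² / (2 × 6.645 × 10⁻²⁷) = 4.671 × 10⁻¹⁵ J = 29.2 keV.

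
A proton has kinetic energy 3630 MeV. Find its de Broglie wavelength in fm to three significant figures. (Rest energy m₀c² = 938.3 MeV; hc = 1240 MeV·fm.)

Total energy E = KE + m₀c² = 3630 + 938.3 = 4568.3 MeV.
(pc)² = E² − (m₀c²)² = (4568.3)² − (938.3)² = 1.999 × 10⁷ MeV², so pc = 4471 MeV.
λ = hc/(pc) = 1240 MeV·fm / 4471 MeV = 0.277 fm.

λ = 0.277 fm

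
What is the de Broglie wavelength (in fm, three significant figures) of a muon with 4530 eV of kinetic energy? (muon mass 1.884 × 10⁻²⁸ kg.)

KE = 4530 eV = 7.257 × 10⁻¹⁶ J.
p = √(2mKE) = √(2 × 1.884 × 10⁻²⁸ × 7.257 × 10⁻¹⁶) = 5.229 × 10⁻²² kg·m/s.
λ = h/p = 6.626 × 10⁻³⁴ / 5.229 × 10⁻²² = 1.27 × 10⁻¹² m = 1270 fm.

λ = 1270 fm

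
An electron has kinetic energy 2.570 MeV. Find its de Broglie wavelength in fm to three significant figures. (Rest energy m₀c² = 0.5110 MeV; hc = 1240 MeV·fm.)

Total energy E = KE + m₀c² = 2.570 + 0.5110 = 3.0810 MeV.
(pc)² = E² − (m₀c²)² = (3.0810)² − (0.5110)² = 9.231 MeV², so pc = 3.038 MeV.
λ = hc/(pc) = 1240 MeV·fm / 3.038 MeV = 408 fm.

λ = 408 fm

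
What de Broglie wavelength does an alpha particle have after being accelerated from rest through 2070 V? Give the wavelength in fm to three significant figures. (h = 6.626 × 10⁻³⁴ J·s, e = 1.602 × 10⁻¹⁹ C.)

λ = 223 fm

KE = 2eV = 2 × 1.602 × 10⁻¹⁹ × 2070 = 6.632 × 10⁻¹⁶ J.
p = √(2mKE) = √(2 × 6.645 × 10⁻²⁷ × 6.632 × 10⁻¹⁶) = 2.969 × 10⁻²¹ kg·m/s.
λ = h/p = 6.626 × 10⁻³⁴ / 2.969 × 10⁻²¹ = 2.23 × 10⁻¹³ m = 223 fm.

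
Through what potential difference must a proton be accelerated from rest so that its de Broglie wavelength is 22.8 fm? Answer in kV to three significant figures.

p = h/λ = 6.626 × 10⁻³⁴ / 2.280 × 10⁻¹⁴ = 2.906 × 10⁻²⁰ kg·m/s.
KE = p²/(2m) = 2.524 × 10⁻¹³ J.
V = KE/e = 2.524 × 10⁻¹³ / (1.602 × 10⁻¹⁹) = 1580 kV.

V = 1580 kV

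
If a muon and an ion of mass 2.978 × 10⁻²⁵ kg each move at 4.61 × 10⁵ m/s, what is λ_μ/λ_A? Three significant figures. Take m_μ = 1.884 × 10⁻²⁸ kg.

λ_μ/λ_A = 1580

At fixed v, p = mv so λ = h/(mv) ∝ 1/m.
λ_μ/λ_A = m_A/m_μ = 2.978 × 10⁻²⁵/1.884 × 10⁻²⁸ = 1580.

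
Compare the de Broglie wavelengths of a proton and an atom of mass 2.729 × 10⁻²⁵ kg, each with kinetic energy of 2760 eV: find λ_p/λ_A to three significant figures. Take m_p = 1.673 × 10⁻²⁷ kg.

At fixed KE, p = √(2mKE) so λ = h/p ∝ 1/√m.
λ_p/λ_A = √(m_A/m_p) = √(2.729 × 10⁻²⁵/1.673 × 10⁻²⁷) = √(163.1) = 12.8.

λ_p/λ_A = 12.8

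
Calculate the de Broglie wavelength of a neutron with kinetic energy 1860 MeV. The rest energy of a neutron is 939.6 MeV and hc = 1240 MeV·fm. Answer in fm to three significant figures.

λ = 0.470 fm

Total energy E = KE + m₀c² = 1860 + 939.6 = 2799.6 MeV.
(pc)² = E² − (m₀c²)² = (2799.6)² − (939.6)² = 6.955 × 10⁶ MeV², so pc = 2637 MeV.
λ = hc/(pc) = 1240 MeV·fm / 2637 MeV = 0.470 fm.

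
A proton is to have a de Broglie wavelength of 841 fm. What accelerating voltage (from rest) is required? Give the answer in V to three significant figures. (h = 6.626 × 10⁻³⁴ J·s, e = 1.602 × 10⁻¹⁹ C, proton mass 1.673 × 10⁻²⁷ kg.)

p = h/λ = 6.626 × 10⁻³⁴ / 8.410 × 10⁻¹³ = 7.879 × 10⁻²² kg·m/s.
KE = p²/(2m) = 1.855 × 10⁻¹⁶ J.
V = KE/e = 1.855 × 10⁻¹⁶ / (1.602 × 10⁻¹⁹) = 1160 V.

V = 1160 V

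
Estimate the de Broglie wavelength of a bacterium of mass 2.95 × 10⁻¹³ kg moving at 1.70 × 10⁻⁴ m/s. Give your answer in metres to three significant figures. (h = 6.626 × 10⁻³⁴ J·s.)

p = mv = 2.95 × 10⁻¹³ × 1.70 × 10⁻⁴ = 5.015 × 10⁻¹⁷ kg·m/s.
λ = h/p = 6.626 × 10⁻³⁴ / 5.015 × 10⁻¹⁷ = 1.32 × 10⁻¹⁷ m.

λ = 1.32 × 10⁻¹⁷ m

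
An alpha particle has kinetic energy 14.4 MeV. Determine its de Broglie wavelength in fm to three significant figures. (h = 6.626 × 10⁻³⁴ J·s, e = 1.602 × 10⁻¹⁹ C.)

λ = 3.78 fm

KE = 14.4 MeV = 2.307 × 10⁻¹² J.
p = √(2mKE) = √(2 × 6.645 × 10⁻²⁷ × 2.307 × 10⁻¹²) = 1.751 × 10⁻¹⁹ kg·m/s.
λ = h/p = 6.626 × 10⁻³⁴ / 1.751 × 10⁻¹⁹ = 3.78 × 10⁻¹⁵ m = 3.78 fm.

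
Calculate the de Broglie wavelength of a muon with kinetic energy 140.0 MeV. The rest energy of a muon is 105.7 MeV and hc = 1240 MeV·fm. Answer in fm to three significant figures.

λ = 5.59 fm

Total energy E = KE + m₀c² = 140.0 + 105.7 = 245.7 MeV.
(pc)² = E² − (m₀c²)² = (245.7)² − (105.7)² = 4.920 × 10⁴ MeV², so pc = 221.8 MeV.
λ = hc/(pc) = 1240 MeV·fm / 221.8 MeV = 5.59 fm.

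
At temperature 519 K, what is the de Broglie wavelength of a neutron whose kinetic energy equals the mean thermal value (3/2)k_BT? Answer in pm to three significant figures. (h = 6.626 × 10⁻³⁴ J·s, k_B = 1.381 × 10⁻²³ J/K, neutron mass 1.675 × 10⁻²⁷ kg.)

KE = (3/2)k_BT = 1.5 × 1.381 × 10⁻²³ × 519 = 1.075 × 10⁻²⁰ J.
p = √(2mKE) = √(2 × 1.675 × 10⁻²⁷ × 1.075 × 10⁻²⁰) = 6.001 × 10⁻²⁴ kg·m/s.
λ = h/p = 1.10 × 10⁻¹⁰ m = 110 pm.

λ = 110 pm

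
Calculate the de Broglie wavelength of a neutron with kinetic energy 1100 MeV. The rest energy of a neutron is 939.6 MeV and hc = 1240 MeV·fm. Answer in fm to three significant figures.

λ = 0.685 fm

Total energy E = KE + m₀c² = 1100 + 939.6 = 2039.6 MeV.
(pc)² = E² − (m₀c²)² = (2039.6)² − (939.6)² = 3.277 × 10⁶ MeV², so pc = 1810 MeV.
λ = hc/(pc) = 1240 MeV·fm / 1810 MeV = 0.685 fm.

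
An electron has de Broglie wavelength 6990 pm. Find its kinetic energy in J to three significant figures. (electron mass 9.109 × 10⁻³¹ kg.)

p = h/λ = 6.626 × 10⁻³⁴ / 6.990 × 10⁻⁹ = 9.479 × 10⁻²⁶ kg·m/s.
KE = p²/(2m) = (9.479 × 10⁻²⁶)² / (2 × 9.109 × 10⁻³¹) = 4.932 × 10⁻²¹ J = 4.93 × 10⁻²¹ J.

KE = 4.93 × 10⁻²¹ J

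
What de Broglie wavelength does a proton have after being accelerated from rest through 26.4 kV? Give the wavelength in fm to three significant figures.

KE = eV = 1.602 × 10⁻¹⁹ × 2.640 × 10⁴ = 4.229 × 10⁻¹⁵ J.
p = √(2mKE) = √(2 × 1.673 × 10⁻²⁷ × 4.229 × 10⁻¹⁵) = 3.762 × 10⁻²¹ kg·m/s.
λ = h/p = 6.626 × 10⁻³⁴ / 3.762 × 10⁻²¹ = 1.76 × 10⁻¹³ m = 176 fm.

λ = 176 fm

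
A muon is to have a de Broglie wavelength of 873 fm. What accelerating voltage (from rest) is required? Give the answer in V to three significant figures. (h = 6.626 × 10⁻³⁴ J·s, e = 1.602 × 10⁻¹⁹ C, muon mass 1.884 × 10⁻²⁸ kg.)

p = h/λ = 6.626 × 10⁻³⁴ / 8.730 × 10⁻¹³ = 7.590 × 10⁻²² kg·m/s.
KE = p²/(2m) = 1.529 × 10⁻¹⁵ J.
V = KE/e = 1.529 × 10⁻¹⁵ / (1.602 × 10⁻¹⁹) = 9540 V.

V = 9540 V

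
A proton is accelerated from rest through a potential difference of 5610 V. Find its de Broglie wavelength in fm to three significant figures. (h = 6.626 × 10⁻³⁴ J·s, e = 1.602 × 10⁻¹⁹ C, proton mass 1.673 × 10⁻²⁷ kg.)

KE = eV = 1.602 × 10⁻¹⁹ × 5610 = 8.987 × 10⁻¹⁶ J.
p = √(2mKE) = √(2 × 1.673 × 10⁻²⁷ × 8.987 × 10⁻¹⁶) = 1.734 × 10⁻²¹ kg·m/s.
λ = h/p = 6.626 × 10⁻³⁴ / 1.734 × 10⁻²¹ = 3.82 × 10⁻¹³ m = 382 fm.

λ = 382 fm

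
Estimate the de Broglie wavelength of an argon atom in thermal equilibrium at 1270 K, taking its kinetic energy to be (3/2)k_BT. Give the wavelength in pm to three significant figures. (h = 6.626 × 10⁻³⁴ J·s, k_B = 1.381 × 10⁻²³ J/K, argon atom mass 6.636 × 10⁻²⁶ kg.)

KE = (3/2)k_BT = 1.5 × 1.381 × 10⁻²³ × 1270 = 2.631 × 10⁻²⁰ J.
p = √(2mKE) = √(2 × 6.636 × 10⁻²⁶ × 2.631 × 10⁻²⁰) = 5.909 × 10⁻²³ kg·m/s.
λ = h/p = 1.12 × 10⁻¹¹ m = 11.2 pm.

λ = 11.2 pm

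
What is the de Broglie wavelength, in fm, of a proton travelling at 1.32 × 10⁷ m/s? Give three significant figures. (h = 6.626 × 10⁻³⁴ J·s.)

λ = 30.0 fm

p = mv = 1.673 × 10⁻²⁷ × 1.32 × 10⁷ = 2.208 × 10⁻²⁰ kg·m/s.
λ = h/p = 6.626 × 10⁻³⁴ / 2.208 × 10⁻²⁰ = 3.00 × 10⁻¹⁴ m = 30.0 fm.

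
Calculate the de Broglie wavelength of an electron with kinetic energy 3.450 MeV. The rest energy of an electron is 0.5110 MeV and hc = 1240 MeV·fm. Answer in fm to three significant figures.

λ = 316 fm

Total energy E = KE + m₀c² = 3.450 + 0.5110 = 3.9610 MeV.
(pc)² = E² − (m₀c²)² = (3.9610)² − (0.5110)² = 15.43 MeV², so pc = 3.928 MeV.
λ = hc/(pc) = 1240 MeV·fm / 3.928 MeV = 316 fm.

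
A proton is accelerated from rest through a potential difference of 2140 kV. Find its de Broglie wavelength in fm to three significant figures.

KE = eV = 1.602 × 10⁻¹⁹ × 2.140 × 10⁶ = 3.428 × 10⁻¹³ J.
p = √(2mKE) = √(2 × 1.673 × 10⁻²⁷ × 3.428 × 10⁻¹³) = 3.387 × 10⁻²⁰ kg·m/s.
λ = h/p = 6.626 × 10⁻³⁴ / 3.387 × 10⁻²⁰ = 1.96 × 10⁻¹⁴ m = 19.6 fm.

λ = 19.6 fm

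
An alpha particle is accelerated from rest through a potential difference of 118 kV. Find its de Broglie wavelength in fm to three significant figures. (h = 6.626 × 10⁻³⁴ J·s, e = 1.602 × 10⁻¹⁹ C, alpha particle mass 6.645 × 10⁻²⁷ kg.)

KE = 2eV = 2 × 1.602 × 10⁻¹⁹ × 1.180 × 10⁵ = 3.781 × 10⁻¹⁴ J.
p = √(2mKE) = √(2 × 6.645 × 10⁻²⁷ × 3.781 × 10⁻¹⁴) = 2.242 × 10⁻²⁰ kg·m/s.
λ = h/p = 6.626 × 10⁻³⁴ / 2.242 × 10⁻²⁰ = 2.96 × 10⁻¹⁴ m = 29.6 fm.

λ = 29.6 fm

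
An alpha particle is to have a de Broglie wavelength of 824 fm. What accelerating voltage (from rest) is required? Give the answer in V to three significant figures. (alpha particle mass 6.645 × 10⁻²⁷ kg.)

p = h/λ = 6.626 × 10⁻³⁴ / 8.240 × 10⁻¹³ = 8.041 × 10⁻²² kg·m/s.
KE = p²/(2m) = 4.865 × 10⁻¹⁷ J.
V = KE/2e = 4.865 × 10⁻¹⁷ / (2 × 1.602 × 10⁻¹⁹) = 152 V.

V = 152 V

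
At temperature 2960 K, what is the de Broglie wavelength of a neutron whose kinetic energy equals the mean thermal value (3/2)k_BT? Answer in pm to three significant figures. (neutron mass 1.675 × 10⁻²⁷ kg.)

KE = (3/2)k_BT = 1.5 × 1.381 × 10⁻²³ × 2960 = 6.132 × 10⁻²⁰ J.
p = √(2mKE) = √(2 × 1.675 × 10⁻²⁷ × 6.132 × 10⁻²⁰) = 1.433 × 10⁻²³ kg·m/s.
λ = h/p = 4.62 × 10⁻¹¹ m = 46.2 pm.

λ = 46.2 pm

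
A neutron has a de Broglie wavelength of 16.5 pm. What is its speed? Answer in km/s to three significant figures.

p = h/λ = 6.626 × 10⁻³⁴ / 1.650 × 10⁻¹¹ = 4.016 × 10⁻²³ kg·m/s.
v = p/m = 4.016 × 10⁻²³ / 1.675 × 10⁻²⁷ = 2.40 × 10⁴ m/s = 24.0 km/s.

v = 24.0 km/s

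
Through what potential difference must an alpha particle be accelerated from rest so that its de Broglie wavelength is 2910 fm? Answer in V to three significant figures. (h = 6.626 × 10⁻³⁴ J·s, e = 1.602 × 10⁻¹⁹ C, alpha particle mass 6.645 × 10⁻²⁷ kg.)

V = 12.2 V

p = h/λ = 6.626 × 10⁻³⁴ / 2.910 × 10⁻¹² = 2.277 × 10⁻²² kg·m/s.
KE = p²/(2m) = 3.901 × 10⁻¹⁸ J.
V = KE/2e = 3.901 × 10⁻¹⁸ / (2 × 1.602 × 10⁻¹⁹) = 12.2 V.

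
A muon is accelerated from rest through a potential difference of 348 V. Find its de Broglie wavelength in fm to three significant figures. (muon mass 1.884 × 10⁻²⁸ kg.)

λ = 4570 fm

KE = eV = 1.602 × 10⁻¹⁹ × 348.0 = 5.575 × 10⁻¹⁷ J.
p = √(2mKE) = √(2 × 1.884 × 10⁻²⁸ × 5.575 × 10⁻¹⁷) = 1.449 × 10⁻²² kg·m/s.
λ = h/p = 6.626 × 10⁻³⁴ / 1.449 × 10⁻²² = 4.57 × 10⁻¹² m = 4570 fm.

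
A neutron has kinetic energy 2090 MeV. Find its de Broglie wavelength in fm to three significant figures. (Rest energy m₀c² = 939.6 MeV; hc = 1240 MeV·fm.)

Total energy E = KE + m₀c² = 2090 + 939.6 = 3029.6 MeV.
(pc)² = E² − (m₀c²)² = (3029.6)² − (939.6)² = 8.296 × 10⁶ MeV², so pc = 2880 MeV.
λ = hc/(pc) = 1240 MeV·fm / 2880 MeV = 0.431 fm.

λ = 0.431 fm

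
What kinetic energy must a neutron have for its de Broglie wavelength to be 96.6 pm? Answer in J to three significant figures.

KE = 1.40 × 10⁻²⁰ J

p = h/λ = 6.626 × 10⁻³⁴ / 9.660 × 10⁻¹¹ = 6.859 × 10⁻²⁴ kg·m/s.
KE = p²/(2m) = (6.859 × 10⁻²⁴)² / (2 × 1.675 × 10⁻²⁷) = 1.404 × 10⁻²⁰ J = 1.40 × 10⁻²⁰ J.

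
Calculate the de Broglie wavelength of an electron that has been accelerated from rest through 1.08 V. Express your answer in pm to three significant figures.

λ = 1180 pm

KE = eV = 1.602 × 10⁻¹⁹ × 1.080 = 1.730 × 10⁻¹⁹ J.
p = √(2mKE) = √(2 × 9.109 × 10⁻³¹ × 1.730 × 10⁻¹⁹) = 5.614 × 10⁻²⁵ kg·m/s.
λ = h/p = 6.626 × 10⁻³⁴ / 5.614 × 10⁻²⁵ = 1.18 × 10⁻⁹ m = 1180 pm.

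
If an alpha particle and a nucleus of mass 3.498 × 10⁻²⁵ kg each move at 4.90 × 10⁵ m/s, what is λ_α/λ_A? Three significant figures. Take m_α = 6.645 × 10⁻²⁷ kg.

λ_α/λ_A = 52.6

At fixed v, p = mv so λ = h/(mv) ∝ 1/m.
λ_α/λ_A = m_A/m_α = 3.498 × 10⁻²⁵/6.645 × 10⁻²⁷ = 52.6.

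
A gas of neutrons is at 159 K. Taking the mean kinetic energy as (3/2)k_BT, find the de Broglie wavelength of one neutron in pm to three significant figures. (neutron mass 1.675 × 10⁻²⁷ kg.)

λ = 199 pm

KE = (3/2)k_BT = 1.5 × 1.381 × 10⁻²³ × 159 = 3.294 × 10⁻²¹ J.
p = √(2mKE) = √(2 × 1.675 × 10⁻²⁷ × 3.294 × 10⁻²¹) = 3.322 × 10⁻²⁴ kg·m/s.
λ = h/p = 1.99 × 10⁻¹⁰ m = 199 pm.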